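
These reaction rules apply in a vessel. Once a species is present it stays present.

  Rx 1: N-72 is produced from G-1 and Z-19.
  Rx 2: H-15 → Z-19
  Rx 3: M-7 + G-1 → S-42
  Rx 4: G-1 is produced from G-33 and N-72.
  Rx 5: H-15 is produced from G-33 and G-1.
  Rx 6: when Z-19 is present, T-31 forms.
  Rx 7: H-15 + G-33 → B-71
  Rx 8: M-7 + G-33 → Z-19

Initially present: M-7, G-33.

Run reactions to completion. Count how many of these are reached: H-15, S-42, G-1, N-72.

H-15 would need G-33 and G-1 (Rx 5), but G-1 never forms.
S-42 would need M-7 and G-1 (Rx 3), but G-1 never forms.
G-1 would need G-33 and N-72 (Rx 4), but N-72 never forms.
N-72 would need G-1 and Z-19 (Rx 1), but G-1 never forms.
None of the 4 are reached.

0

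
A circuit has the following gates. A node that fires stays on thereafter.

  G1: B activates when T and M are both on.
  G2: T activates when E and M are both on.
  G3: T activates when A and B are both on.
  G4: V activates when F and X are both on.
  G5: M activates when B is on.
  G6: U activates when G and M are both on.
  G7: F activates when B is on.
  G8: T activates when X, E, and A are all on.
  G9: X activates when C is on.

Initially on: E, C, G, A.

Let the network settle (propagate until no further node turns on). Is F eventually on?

F would need B (G7), but B never turns on.

No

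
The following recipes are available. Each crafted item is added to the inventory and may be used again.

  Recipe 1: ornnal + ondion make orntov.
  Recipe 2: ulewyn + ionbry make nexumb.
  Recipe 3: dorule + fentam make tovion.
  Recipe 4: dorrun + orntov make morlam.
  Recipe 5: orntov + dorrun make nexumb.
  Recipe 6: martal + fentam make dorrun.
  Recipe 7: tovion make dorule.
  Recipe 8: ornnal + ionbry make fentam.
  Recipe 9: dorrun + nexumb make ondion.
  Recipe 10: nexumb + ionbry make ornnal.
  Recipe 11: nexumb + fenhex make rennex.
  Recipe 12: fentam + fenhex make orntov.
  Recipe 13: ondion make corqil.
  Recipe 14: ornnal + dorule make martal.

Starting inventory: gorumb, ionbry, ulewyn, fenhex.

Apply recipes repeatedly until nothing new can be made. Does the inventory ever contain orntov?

ulewyn + ionbry → nexumb (Recipe 2).
nexumb + ionbry → ornnal (Recipe 10).
ornnal + ionbry → fentam (Recipe 8).
fentam + fenhex → orntov (Recipe 12).

Yes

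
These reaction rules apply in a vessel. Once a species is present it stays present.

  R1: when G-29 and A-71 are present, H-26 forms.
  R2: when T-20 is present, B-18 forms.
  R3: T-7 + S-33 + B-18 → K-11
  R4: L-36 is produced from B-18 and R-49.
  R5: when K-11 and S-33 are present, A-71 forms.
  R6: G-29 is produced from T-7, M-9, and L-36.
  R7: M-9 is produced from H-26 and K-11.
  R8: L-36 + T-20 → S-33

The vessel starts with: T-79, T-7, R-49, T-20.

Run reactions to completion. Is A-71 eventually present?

T-20 present → B-18 forms (R2).
B-18 and R-49 present → L-36 forms (R4).
L-36 and T-20 present → S-33 forms (R8).
T-7, S-33, and B-18 present → K-11 forms (R3).
K-11 and S-33 present → A-71 forms (R5).

Yes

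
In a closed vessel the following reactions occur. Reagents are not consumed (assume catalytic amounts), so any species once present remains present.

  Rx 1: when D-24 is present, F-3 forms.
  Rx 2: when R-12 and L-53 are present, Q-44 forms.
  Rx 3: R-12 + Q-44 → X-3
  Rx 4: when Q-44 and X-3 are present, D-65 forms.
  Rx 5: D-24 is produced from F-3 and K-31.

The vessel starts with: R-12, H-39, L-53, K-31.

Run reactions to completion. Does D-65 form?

R-12 and L-53 present → Q-44 forms (Rx 2).
R-12 and Q-44 present → X-3 forms (Rx 3).
Q-44 and X-3 present → D-65 forms (Rx 4).

Yes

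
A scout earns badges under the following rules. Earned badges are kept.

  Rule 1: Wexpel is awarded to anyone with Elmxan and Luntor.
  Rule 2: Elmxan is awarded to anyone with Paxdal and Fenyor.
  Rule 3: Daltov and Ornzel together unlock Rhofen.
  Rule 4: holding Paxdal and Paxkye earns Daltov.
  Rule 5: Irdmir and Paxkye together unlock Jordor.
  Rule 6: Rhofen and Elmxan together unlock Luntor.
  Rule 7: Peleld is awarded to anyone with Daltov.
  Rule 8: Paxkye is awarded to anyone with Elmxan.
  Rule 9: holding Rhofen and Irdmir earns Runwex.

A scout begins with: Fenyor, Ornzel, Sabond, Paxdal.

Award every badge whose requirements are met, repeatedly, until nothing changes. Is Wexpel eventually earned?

Yes

With Paxdal and Fenyor, Elmxan is earned (Rule 2).
With Elmxan, Paxkye is earned (Rule 8).
With Paxdal and Paxkye, Daltov is earned (Rule 4).
With Daltov and Ornzel, Rhofen is earned (Rule 3).
With Rhofen and Elmxan, Luntor is earned (Rule 6).
With Elmxan and Luntor, Wexpel is earned (Rule 1).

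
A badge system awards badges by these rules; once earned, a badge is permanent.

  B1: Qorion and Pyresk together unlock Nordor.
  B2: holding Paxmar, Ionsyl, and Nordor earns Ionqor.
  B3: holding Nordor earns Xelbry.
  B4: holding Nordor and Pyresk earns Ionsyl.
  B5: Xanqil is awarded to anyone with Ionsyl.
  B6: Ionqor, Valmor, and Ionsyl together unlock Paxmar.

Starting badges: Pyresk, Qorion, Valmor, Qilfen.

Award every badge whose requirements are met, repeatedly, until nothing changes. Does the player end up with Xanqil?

With Qorion and Pyresk, Nordor is earned (B1).
With Nordor and Pyresk, Ionsyl is earned (B4).
With Ionsyl, Xanqil is earned (B5).

Yes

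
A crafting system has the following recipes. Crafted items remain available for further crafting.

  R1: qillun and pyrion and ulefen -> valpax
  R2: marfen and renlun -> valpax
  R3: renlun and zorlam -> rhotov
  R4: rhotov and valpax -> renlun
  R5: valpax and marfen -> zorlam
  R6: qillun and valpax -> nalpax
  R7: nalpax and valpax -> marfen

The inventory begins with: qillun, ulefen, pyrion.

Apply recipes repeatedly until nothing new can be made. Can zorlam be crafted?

Yes

Using R1, qillun, pyrion, and ulefen make valpax.
Using R6, qillun and valpax make nalpax.
nalpax and valpax -> marfen (R7).
valpax and marfen -> zorlam (R5).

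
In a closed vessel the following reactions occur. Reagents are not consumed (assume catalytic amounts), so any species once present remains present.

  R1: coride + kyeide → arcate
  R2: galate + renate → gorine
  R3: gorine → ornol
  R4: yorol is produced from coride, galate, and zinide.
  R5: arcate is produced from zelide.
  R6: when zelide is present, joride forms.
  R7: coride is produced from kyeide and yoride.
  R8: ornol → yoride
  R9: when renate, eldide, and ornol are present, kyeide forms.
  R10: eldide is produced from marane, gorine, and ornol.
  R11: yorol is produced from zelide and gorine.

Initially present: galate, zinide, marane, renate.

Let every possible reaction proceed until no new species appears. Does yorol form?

Yes

galate and renate present → gorine forms (R2).
gorine present → ornol forms (R3).
marane, gorine, and ornol present → eldide forms (R10).
ornol present → yoride forms (R8).
renate, eldide, and ornol present → kyeide forms (R9).
kyeide and yoride present → coride forms (R7).
coride, galate, and zinide present → yorol forms (R4).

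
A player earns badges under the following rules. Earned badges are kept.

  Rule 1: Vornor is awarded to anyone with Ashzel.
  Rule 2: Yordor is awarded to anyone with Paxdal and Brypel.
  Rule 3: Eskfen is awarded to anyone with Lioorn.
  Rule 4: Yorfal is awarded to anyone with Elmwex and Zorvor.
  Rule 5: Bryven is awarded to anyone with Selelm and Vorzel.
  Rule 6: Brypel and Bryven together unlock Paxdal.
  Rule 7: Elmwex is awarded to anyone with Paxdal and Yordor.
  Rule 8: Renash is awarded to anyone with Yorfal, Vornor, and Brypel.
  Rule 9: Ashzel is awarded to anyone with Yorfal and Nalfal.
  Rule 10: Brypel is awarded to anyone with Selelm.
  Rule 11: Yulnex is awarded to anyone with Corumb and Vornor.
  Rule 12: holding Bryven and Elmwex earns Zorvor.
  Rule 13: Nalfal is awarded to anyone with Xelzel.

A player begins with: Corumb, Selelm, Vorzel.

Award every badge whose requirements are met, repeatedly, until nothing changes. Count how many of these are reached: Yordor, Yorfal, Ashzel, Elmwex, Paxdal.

With Selelm, Brypel is earned (Rule 10).
With Selelm and Vorzel, Bryven is earned (Rule 5).
With Brypel and Bryven, Paxdal is earned (Rule 6).
With Paxdal and Brypel, Yordor is earned (Rule 2).
With Paxdal and Yordor, Elmwex is earned (Rule 7).
With Bryven and Elmwex, Zorvor is earned (Rule 12).
With Elmwex and Zorvor, Yorfal is earned (Rule 4).
Yordor: reached.
Yorfal: reached.
Ashzel would need Yorfal and Nalfal (Rule 9), but Nalfal is never earned.
Elmwex: reached.
Paxdal: reached.
Reached: Yordor, Yorfal, Elmwex, and Paxdal — 4 of the 5.

4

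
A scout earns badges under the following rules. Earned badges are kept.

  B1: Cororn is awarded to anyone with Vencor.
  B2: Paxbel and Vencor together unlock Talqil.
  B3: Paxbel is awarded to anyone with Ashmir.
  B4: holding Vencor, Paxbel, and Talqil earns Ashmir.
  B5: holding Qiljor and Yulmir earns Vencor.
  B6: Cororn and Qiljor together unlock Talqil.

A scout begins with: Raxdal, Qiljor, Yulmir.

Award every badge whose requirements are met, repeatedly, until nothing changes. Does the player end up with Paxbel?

No

Paxbel would need Ashmir (B3), but Ashmir is never earned.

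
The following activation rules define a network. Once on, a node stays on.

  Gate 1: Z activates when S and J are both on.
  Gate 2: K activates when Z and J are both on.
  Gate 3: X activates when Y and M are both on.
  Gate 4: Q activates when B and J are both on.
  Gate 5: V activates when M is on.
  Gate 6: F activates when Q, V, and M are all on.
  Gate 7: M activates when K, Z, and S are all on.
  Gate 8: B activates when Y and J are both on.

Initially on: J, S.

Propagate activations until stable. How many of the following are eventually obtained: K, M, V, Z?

Gate 1: S and J on → Z on.
Gate 2: Z and J on → K on.
K, Z, and S are on, so M activates (Gate 7).
Gate 5: M on → V on.
K: reached.
M: reached.
V: reached.
Z: reached.
All 4 are reached.

4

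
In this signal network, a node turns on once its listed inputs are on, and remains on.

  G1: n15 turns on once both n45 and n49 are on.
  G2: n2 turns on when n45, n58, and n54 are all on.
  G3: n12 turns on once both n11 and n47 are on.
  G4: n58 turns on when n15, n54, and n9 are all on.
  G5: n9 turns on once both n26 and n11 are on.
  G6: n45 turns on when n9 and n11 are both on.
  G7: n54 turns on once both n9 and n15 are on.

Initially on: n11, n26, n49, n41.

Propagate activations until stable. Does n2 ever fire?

n26 and n11 are on, so n9 turns on (G5).
G6: n9 and n11 on → n45 on.
n45 and n49 are on, so n15 turns on (G1).
G7: n9 and n15 on → n54 on.
G4: n15, n54, and n9 on → n58 on.
n45, n58, and n54 are on, so n2 turns on (G2).

Yes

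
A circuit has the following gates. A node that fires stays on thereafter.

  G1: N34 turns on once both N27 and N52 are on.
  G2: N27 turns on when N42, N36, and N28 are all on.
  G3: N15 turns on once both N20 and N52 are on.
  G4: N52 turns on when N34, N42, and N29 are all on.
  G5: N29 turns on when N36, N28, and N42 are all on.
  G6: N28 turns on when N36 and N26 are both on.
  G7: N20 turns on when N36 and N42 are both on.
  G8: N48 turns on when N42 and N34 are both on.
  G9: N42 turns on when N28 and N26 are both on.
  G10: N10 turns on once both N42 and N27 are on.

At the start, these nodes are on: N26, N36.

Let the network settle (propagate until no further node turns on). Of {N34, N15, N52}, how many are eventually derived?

N34 would need N27 and N52 (G1), but N52 never turns on.
N15 would need N20 and N52 (G3), but N52 never turns on.
N52 would need N34, N42, and N29 (G4), but N34 never turns on.
None of the 3 are reached.

0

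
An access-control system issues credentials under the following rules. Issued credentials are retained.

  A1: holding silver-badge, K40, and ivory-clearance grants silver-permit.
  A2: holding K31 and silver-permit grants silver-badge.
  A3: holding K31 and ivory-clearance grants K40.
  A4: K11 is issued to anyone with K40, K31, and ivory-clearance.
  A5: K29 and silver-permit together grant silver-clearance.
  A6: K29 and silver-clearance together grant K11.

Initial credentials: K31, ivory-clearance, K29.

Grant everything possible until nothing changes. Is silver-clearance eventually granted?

No

silver-clearance would need K29 and silver-permit (A5), but silver-permit is never granted.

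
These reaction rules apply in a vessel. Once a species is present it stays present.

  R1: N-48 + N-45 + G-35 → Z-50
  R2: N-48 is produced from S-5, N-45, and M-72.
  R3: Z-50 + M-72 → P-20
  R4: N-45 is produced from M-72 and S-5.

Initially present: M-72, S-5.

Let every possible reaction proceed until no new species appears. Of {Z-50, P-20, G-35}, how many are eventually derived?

Z-50 would need N-48, N-45, and G-35 (R1), but G-35 never forms.
P-20 would need Z-50 and M-72 (R3), but Z-50 never forms.
No rule produces G-35, and it is not given.
None of the 3 are reached.

0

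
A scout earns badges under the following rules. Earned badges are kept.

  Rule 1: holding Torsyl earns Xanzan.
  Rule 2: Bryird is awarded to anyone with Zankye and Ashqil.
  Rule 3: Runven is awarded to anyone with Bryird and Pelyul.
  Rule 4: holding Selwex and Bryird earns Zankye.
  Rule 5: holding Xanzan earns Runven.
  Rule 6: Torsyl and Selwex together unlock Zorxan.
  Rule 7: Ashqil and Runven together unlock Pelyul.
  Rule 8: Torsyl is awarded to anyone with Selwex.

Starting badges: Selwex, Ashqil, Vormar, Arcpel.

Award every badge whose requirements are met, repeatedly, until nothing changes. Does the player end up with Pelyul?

Yes

With Selwex, Torsyl is earned (Rule 8).
With Torsyl, Xanzan is earned (Rule 1).
With Xanzan, Runven is earned (Rule 5).
With Ashqil and Runven, Pelyul is earned (Rule 7).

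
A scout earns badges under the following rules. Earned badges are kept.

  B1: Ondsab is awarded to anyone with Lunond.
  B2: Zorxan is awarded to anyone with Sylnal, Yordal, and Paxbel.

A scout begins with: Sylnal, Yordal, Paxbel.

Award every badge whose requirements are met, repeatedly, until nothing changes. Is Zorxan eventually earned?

With Sylnal, Yordal, and Paxbel, Zorxan is earned (B2).

Yes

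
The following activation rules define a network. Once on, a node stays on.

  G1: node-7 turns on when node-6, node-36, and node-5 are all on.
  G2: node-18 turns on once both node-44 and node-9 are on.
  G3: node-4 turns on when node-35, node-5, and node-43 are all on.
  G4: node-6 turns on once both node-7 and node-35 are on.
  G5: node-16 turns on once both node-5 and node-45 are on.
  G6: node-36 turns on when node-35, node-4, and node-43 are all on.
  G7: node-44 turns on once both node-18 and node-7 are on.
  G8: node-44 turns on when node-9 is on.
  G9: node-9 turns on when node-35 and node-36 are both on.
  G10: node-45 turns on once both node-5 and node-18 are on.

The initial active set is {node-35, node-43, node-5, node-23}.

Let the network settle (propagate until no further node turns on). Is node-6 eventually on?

node-6 would need node-7 and node-35 (G4), but node-7 never turns on.

No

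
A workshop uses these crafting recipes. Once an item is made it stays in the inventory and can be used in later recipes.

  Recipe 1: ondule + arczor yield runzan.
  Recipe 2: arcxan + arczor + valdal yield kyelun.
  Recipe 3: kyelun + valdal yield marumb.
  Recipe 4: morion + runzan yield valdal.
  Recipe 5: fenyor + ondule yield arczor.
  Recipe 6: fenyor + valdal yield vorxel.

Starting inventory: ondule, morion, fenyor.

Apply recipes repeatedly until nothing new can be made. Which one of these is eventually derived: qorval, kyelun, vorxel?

vorxel

fenyor + ondule → arczor (Recipe 5).
ondule + arczor → runzan (Recipe 1).
morion + runzan → valdal (Recipe 4).
Using Recipe 6, fenyor and valdal make vorxel.
No rule produces qorval, and it is not given. kyelun would need arcxan, arczor, and valdal (Recipe 2), but arcxan is never obtained.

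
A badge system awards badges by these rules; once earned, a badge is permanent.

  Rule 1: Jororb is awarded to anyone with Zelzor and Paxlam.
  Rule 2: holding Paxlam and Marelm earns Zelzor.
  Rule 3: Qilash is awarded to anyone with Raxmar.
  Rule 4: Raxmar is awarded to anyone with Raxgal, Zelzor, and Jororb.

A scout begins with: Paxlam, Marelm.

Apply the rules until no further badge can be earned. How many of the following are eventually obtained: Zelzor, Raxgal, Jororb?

2

With Paxlam and Marelm, Zelzor is earned (Rule 2).
With Zelzor and Paxlam, Jororb is earned (Rule 1).
Zelzor: reached.
No rule produces Raxgal, and it is not given.
Jororb: reached.
Reached: Zelzor and Jororb — 2 of the 3.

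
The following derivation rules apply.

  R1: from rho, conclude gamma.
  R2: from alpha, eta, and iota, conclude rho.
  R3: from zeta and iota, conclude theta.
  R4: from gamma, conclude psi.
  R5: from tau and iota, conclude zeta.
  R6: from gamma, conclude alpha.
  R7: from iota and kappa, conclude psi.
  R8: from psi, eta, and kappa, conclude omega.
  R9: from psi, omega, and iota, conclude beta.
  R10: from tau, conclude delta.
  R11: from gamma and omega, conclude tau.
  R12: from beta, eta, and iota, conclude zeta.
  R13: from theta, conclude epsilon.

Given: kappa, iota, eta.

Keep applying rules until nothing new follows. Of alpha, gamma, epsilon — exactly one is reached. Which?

iota and kappa hold, so psi follows (R7).
From psi, eta, and kappa, R8 gives omega.
psi, omega, and iota hold, so beta follows (R9).
beta, eta, and iota hold, so zeta follows (R12).
zeta and iota hold, so theta follows (R3).
From theta, R13 gives epsilon.
alpha would need gamma (R6), but gamma is never established. gamma would need rho (R1), but rho is never established.

epsilon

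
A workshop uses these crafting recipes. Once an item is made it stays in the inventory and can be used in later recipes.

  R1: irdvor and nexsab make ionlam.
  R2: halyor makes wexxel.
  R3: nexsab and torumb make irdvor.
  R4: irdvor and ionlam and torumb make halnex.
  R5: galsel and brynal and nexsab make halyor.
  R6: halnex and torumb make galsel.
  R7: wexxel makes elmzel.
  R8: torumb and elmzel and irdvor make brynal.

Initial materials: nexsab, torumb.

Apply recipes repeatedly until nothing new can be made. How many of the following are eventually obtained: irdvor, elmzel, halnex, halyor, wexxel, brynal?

2

Using R3, nexsab and torumb make irdvor.
irdvor and nexsab → ionlam (R1).
Using R4, irdvor, ionlam, and torumb make halnex.
irdvor: reached.
elmzel would need wexxel (R7), but wexxel is never obtained.
halnex: reached.
halyor would need galsel, brynal, and nexsab (R5), but brynal is never obtained.
wexxel would need halyor (R2), but halyor is never obtained.
brynal would need torumb, elmzel, and irdvor (R8), but elmzel is never obtained.
Reached: irdvor and halnex — 2 of the 6.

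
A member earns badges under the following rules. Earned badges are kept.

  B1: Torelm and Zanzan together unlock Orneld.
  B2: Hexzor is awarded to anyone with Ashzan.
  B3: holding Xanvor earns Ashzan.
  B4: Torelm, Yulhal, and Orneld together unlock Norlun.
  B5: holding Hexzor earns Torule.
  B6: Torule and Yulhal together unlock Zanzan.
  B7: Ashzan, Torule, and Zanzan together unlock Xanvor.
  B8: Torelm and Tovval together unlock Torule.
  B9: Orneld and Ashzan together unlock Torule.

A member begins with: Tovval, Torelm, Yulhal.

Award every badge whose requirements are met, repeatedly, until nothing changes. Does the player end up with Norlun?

Yes

With Torelm and Tovval, Torule is earned (B8).
With Torule and Yulhal, Zanzan is earned (B6).
With Torelm and Zanzan, Orneld is earned (B1).
With Torelm, Yulhal, and Orneld, Norlun is earned (B4).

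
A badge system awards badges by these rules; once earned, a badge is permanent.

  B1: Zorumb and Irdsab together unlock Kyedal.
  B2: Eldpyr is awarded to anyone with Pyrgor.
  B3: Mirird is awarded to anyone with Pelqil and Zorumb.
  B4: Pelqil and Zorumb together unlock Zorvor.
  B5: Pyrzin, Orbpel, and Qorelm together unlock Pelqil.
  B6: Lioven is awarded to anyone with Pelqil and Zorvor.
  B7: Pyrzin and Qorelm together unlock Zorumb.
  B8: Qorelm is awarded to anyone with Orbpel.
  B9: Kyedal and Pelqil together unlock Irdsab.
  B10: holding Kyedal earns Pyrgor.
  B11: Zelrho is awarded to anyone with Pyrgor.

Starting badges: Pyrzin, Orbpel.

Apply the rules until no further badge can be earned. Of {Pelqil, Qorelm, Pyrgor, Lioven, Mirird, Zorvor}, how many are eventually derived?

With Orbpel, Qorelm is earned (B8).
With Pyrzin, Orbpel, and Qorelm, Pelqil is earned (B5).
With Pyrzin and Qorelm, Zorumb is earned (B7).
With Pelqil and Zorumb, Mirird is earned (B3).
With Pelqil and Zorumb, Zorvor is earned (B4).
With Pelqil and Zorvor, Lioven is earned (B6).
Pelqil: reached.
Qorelm: reached.
Pyrgor would need Kyedal (B10), but Kyedal is never earned.
Lioven: reached.
Mirird: reached.
Zorvor: reached.
Reached: Pelqil, Qorelm, Lioven, Mirird, and Zorvor — 5 of the 6.

5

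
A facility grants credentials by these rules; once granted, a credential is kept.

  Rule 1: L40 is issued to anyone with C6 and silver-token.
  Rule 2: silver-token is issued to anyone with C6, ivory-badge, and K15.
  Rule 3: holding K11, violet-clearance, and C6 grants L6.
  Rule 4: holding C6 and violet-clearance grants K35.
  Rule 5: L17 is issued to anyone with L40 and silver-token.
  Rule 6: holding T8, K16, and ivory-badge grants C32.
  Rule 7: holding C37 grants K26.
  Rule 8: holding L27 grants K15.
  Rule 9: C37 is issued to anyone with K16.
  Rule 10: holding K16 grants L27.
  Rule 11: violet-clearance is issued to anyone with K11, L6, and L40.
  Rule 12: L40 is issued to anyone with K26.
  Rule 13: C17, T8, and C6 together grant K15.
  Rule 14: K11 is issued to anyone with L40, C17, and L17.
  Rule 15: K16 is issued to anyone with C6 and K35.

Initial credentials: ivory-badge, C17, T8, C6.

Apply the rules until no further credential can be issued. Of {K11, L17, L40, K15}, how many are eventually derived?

Holding C17, T8, and C6 grants K15 (Rule 13).
Holding C6, ivory-badge, and K15 grants silver-token (Rule 2).
Holding C6 and silver-token grants L40 (Rule 1).
Holding L40 and silver-token grants L17 (Rule 5).
Holding L40, C17, and L17 grants K11 (Rule 14).
K11: reached.
L17: reached.
L40: reached.
K15: reached.
All 4 are reached.

4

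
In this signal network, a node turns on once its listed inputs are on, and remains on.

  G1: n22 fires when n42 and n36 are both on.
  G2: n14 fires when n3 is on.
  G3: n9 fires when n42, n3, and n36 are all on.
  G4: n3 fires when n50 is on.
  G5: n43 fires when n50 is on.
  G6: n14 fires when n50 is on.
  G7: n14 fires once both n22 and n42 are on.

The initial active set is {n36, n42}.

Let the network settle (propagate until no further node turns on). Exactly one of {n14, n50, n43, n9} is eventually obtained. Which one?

n14

G1: n42 and n36 on → n22 on.
n22 and n42 are on, so n14 fires (G7).
No rule produces n50, and it is not given. n9 would need n42, n3, and n36 (G3), but n3 never turns on. n43 would need n50 (G5), but n50 never turns on.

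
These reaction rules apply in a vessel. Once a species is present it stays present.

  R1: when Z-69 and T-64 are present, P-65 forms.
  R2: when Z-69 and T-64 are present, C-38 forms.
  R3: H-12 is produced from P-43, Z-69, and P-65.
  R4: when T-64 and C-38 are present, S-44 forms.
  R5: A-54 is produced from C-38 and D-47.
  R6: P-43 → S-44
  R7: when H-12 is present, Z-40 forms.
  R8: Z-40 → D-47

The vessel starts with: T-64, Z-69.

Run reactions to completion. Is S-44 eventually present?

Z-69 and T-64 present → C-38 forms (R2).
T-64 and C-38 present → S-44 forms (R4).

Yes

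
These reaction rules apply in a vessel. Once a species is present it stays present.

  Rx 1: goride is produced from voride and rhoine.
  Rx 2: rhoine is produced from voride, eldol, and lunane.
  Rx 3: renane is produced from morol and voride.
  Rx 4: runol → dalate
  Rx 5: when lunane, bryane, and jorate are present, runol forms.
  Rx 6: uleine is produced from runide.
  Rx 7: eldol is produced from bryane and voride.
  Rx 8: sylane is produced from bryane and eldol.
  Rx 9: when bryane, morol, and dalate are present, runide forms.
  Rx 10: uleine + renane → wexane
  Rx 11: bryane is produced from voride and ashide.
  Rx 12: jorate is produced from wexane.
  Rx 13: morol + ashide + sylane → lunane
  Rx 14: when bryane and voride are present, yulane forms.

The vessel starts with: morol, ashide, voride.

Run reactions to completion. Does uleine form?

No

uleine would need runide (Rx 6), but runide never forms.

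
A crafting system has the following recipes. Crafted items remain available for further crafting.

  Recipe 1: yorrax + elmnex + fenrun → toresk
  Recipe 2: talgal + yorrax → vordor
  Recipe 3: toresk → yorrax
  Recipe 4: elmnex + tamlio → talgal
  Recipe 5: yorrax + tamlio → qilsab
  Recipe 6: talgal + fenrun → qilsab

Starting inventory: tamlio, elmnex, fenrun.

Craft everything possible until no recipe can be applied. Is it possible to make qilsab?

Using Recipe 4, elmnex and tamlio make talgal.
Using Recipe 6, talgal and fenrun make qilsab.

Yes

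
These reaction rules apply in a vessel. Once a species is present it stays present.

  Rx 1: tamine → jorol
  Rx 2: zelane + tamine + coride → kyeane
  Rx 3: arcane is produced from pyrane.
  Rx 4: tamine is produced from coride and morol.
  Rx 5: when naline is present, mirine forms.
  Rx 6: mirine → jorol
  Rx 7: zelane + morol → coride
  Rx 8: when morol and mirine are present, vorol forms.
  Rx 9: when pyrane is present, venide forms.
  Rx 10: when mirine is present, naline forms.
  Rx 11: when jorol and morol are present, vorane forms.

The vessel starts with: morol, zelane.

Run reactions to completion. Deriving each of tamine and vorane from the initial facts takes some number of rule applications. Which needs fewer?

tamine: zelane and morol present → coride forms (Rx 7). coride and morol present → tamine forms (Rx 4). [2 rule applications]
vorane: zelane and morol present → coride forms (Rx 7). coride and morol present → tamine forms (Rx 4). tamine present → jorol forms (Rx 1). jorol and morol present → vorane forms (Rx 11). [4 rule applications]
tamine needs fewer.

tamine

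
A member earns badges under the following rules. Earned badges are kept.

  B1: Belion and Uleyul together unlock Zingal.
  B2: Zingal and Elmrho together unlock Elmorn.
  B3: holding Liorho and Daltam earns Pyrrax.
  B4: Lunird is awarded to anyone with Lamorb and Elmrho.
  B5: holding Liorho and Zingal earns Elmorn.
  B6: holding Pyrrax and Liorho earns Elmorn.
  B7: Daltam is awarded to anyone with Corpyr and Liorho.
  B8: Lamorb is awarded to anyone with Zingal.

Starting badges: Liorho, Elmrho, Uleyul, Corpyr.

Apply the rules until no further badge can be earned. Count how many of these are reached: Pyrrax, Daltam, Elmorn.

With Corpyr and Liorho, Daltam is earned (B7).
With Liorho and Daltam, Pyrrax is earned (B3).
With Pyrrax and Liorho, Elmorn is earned (B6).
Pyrrax: reached.
Daltam: reached.
Elmorn: reached.
All 3 are reached.

3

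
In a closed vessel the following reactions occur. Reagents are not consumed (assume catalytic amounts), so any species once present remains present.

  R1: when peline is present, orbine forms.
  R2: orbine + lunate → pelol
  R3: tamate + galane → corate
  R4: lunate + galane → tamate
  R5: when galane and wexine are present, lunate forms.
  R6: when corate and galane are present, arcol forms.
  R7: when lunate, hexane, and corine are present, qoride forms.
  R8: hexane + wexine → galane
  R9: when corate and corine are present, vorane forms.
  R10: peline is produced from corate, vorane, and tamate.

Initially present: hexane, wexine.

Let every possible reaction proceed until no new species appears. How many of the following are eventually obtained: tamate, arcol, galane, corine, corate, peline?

4

hexane and wexine present → galane forms (R8).
galane and wexine present → lunate forms (R5).
lunate and galane present → tamate forms (R4).
tamate and galane present → corate forms (R3).
corate and galane present → arcol forms (R6).
tamate: reached.
arcol: reached.
galane: reached.
No rule produces corine, and it is not given.
corate: reached.
peline would need corate, vorane, and tamate (R10), but vorane never forms.
Reached: tamate, arcol, galane, and corate — 4 of the 6.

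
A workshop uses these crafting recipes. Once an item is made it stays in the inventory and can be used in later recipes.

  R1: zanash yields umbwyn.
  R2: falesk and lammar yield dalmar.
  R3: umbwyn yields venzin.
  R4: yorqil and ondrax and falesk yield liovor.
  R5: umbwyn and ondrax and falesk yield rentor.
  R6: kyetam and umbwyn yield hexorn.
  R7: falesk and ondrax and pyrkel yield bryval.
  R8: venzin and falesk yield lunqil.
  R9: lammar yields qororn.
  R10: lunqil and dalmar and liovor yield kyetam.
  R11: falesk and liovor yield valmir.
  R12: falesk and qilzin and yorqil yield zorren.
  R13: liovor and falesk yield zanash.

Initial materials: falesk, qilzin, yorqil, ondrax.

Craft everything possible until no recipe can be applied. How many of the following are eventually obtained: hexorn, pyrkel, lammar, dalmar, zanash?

Using R4, yorqil, ondrax, and falesk make liovor.
Using R13, liovor and falesk make zanash.
hexorn would need kyetam and umbwyn (R6), but kyetam is never obtained.
No rule produces pyrkel, and it is not given.
No rule produces lammar, and it is not given.
dalmar would need falesk and lammar (R2), but lammar is never obtained.
zanash: reached.
Reached: zanash — 1 of the 5.

1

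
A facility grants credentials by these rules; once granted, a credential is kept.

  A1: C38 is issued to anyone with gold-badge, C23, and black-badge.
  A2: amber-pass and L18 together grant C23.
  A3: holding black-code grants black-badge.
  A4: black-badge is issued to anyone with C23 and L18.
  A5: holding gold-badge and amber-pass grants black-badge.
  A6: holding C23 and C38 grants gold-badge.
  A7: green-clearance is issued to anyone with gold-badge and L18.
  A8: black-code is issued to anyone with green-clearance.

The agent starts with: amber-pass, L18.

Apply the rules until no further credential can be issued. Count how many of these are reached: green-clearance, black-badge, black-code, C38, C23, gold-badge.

Holding amber-pass and L18 grants C23 (A2).
Holding C23 and L18 grants black-badge (A4).
green-clearance would need gold-badge and L18 (A7), but gold-badge is never granted.
black-badge: reached.
black-code would need green-clearance (A8), but green-clearance is never granted.
C38 would need gold-badge, C23, and black-badge (A1), but gold-badge is never granted.
C23: reached.
gold-badge would need C23 and C38 (A6), but C38 is never granted.
Reached: black-badge and C23 — 2 of the 6.

2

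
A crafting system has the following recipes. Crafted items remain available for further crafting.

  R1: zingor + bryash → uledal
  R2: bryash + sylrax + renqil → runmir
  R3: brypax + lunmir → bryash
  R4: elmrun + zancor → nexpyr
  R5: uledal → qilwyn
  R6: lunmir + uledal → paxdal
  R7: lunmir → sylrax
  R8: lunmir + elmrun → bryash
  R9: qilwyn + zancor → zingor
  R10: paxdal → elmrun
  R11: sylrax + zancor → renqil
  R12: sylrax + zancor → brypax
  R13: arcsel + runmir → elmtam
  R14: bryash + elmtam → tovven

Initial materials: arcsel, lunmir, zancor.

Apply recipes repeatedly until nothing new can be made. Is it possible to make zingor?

No

zingor would need qilwyn and zancor (R9), but qilwyn is never obtained.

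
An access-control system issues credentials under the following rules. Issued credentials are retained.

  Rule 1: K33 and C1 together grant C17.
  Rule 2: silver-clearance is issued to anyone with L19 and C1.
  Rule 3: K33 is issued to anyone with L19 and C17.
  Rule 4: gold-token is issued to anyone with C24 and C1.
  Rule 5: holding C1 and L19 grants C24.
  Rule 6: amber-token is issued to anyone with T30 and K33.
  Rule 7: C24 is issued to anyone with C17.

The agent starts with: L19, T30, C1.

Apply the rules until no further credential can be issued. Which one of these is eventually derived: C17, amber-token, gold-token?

gold-token

Holding C1 and L19 grants C24 (Rule 5).
Holding C24 and C1 grants gold-token (Rule 4).
amber-token would need T30 and K33 (Rule 6), but K33 is never granted. C17 would need K33 and C1 (Rule 1), but K33 is never granted.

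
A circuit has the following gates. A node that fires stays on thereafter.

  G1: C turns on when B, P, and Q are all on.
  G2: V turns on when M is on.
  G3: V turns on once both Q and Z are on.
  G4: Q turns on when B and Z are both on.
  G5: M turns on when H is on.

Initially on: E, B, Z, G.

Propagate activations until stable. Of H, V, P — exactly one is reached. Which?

B and Z are on, so Q turns on (G4).
G3: Q and Z on → V on.
No rule produces P, and it is not given. No rule produces H, and it is not given.

V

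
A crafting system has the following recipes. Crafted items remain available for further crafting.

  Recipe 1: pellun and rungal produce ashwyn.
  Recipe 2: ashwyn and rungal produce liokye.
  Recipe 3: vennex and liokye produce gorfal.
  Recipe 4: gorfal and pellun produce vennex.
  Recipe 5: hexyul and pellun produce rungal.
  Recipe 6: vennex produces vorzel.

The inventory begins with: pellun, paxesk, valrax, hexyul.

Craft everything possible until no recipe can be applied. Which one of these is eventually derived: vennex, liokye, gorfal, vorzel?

Using Recipe 5, hexyul and pellun make rungal.
pellun and rungal → ashwyn (Recipe 1).
ashwyn and rungal → liokye (Recipe 2).
vorzel would need vennex (Recipe 6), but vennex is never obtained. vennex would need gorfal and pellun (Recipe 4), but gorfal is never obtained. gorfal would need vennex and liokye (Recipe 3), but vennex is never obtained.

liokye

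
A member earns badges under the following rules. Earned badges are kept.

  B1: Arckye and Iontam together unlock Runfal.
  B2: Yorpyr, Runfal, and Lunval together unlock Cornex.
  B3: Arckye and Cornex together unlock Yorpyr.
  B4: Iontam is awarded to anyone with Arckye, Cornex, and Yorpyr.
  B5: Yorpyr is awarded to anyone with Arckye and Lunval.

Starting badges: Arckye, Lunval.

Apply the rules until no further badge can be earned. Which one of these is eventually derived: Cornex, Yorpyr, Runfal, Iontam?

With Arckye and Lunval, Yorpyr is earned (B5).
Runfal would need Arckye and Iontam (B1), but Iontam is never earned. Iontam would need Arckye, Cornex, and Yorpyr (B4), but Cornex is never earned. Cornex would need Yorpyr, Runfal, and Lunval (B2), but Runfal is never earned.

Yorpyr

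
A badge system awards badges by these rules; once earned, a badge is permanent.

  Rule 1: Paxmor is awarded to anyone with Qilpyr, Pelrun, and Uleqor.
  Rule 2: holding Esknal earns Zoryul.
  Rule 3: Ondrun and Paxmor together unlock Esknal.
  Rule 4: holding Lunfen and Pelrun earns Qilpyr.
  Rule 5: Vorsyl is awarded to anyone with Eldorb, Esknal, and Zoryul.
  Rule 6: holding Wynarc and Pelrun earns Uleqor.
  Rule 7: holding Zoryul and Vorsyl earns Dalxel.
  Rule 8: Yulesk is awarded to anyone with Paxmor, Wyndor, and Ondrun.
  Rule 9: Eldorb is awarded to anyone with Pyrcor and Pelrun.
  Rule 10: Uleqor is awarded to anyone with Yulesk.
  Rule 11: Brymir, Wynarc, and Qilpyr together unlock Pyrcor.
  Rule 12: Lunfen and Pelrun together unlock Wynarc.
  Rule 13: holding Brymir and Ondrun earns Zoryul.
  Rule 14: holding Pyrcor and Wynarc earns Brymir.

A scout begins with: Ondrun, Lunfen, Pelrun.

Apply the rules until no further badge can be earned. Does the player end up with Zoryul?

Yes

With Lunfen and Pelrun, Qilpyr is earned (Rule 4).
With Lunfen and Pelrun, Wynarc is earned (Rule 12).
With Wynarc and Pelrun, Uleqor is earned (Rule 6).
With Qilpyr, Pelrun, and Uleqor, Paxmor is earned (Rule 1).
With Ondrun and Paxmor, Esknal is earned (Rule 3).
With Esknal, Zoryul is earned (Rule 2).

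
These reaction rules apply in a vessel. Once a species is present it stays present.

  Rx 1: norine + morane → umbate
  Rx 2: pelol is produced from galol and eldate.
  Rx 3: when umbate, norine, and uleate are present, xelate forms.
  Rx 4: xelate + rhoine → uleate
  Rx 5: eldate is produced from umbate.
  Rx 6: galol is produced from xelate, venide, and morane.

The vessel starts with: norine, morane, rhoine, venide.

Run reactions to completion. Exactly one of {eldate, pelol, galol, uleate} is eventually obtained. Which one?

norine and morane present → umbate forms (Rx 1).
umbate present → eldate forms (Rx 5).
galol would need xelate, venide, and morane (Rx 6), but xelate never forms. uleate would need xelate and rhoine (Rx 4), but xelate never forms. pelol would need galol and eldate (Rx 2), but galol never forms.

eldate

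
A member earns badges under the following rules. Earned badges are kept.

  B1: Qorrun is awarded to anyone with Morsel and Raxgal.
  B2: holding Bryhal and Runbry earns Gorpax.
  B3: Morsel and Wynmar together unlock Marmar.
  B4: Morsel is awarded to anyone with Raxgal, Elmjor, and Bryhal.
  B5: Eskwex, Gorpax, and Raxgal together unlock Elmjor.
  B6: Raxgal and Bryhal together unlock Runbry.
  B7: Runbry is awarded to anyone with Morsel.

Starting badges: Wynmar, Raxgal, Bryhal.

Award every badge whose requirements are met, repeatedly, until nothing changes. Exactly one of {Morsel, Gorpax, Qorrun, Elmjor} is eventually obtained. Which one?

Gorpax

With Raxgal and Bryhal, Runbry is earned (B6).
With Bryhal and Runbry, Gorpax is earned (B2).
Morsel would need Raxgal, Elmjor, and Bryhal (B4), but Elmjor is never earned. Elmjor would need Eskwex, Gorpax, and Raxgal (B5), but Eskwex is never earned. Qorrun would need Morsel and Raxgal (B1), but Morsel is never earned.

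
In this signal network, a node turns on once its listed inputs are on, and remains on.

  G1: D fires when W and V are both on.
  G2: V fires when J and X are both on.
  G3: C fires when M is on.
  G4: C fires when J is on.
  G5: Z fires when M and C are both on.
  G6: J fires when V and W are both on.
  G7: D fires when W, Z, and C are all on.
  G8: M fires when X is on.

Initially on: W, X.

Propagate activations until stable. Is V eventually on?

No

V would need J and X (G2), but J never turns on.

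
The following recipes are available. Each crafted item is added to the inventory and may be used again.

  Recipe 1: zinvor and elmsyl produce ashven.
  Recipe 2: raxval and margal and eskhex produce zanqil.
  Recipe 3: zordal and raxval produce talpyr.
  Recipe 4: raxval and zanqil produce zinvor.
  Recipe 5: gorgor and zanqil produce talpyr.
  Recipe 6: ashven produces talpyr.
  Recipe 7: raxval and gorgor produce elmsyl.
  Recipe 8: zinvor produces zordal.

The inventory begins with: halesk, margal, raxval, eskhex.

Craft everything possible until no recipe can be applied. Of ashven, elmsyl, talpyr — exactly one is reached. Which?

talpyr

raxval and margal and eskhex → zanqil (Recipe 2).
Using Recipe 4, raxval and zanqil make zinvor.
zinvor → zordal (Recipe 8).
Using Recipe 3, zordal and raxval make talpyr.
ashven would need zinvor and elmsyl (Recipe 1), but elmsyl is never obtained. elmsyl would need raxval and gorgor (Recipe 7), but gorgor is never obtained.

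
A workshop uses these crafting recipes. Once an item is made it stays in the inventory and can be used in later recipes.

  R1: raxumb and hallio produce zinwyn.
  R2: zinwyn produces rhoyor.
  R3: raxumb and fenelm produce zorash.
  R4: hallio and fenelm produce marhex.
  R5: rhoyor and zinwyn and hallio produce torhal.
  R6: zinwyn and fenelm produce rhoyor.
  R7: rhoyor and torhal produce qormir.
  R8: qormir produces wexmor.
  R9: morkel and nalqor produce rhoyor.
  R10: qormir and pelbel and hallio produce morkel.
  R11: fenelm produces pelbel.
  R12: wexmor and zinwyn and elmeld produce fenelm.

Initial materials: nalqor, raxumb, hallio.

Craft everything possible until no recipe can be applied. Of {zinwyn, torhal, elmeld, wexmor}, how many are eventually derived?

raxumb and hallio → zinwyn (R1).
zinwyn → rhoyor (R2).
Using R5, rhoyor, zinwyn, and hallio make torhal.
rhoyor and torhal → qormir (R7).
Using R8, qormir makes wexmor.
zinwyn: reached.
torhal: reached.
No rule produces elmeld, and it is not given.
wexmor: reached.
Reached: zinwyn, torhal, and wexmor — 3 of the 4.

3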